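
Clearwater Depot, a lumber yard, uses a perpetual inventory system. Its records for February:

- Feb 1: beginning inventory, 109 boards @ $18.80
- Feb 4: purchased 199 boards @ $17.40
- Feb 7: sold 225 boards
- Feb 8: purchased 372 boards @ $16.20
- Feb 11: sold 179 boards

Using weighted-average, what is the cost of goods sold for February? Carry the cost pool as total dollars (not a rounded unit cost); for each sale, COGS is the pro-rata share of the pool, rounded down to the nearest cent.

After Feb 1: 109 on hand, pool $2,049.20 (≈ $18.8000 each)
After Feb 4: 308 on hand, pool $5,511.80 (≈ $17.8955 each)
Feb 7, sell 225: 225/308 × $5,511.80 → $4,026.47
After Feb 8: 455 on hand, pool $7,511.73 (≈ $16.5093 each)
Feb 11, sell 179: 179/455 × $7,511.73 → $2,955.16
Total COGS = $4,026.47 + $2,955.16 = $6,981.63
Ending inventory (cost pool remaining) = $4,556.57

COGS = $6,981.63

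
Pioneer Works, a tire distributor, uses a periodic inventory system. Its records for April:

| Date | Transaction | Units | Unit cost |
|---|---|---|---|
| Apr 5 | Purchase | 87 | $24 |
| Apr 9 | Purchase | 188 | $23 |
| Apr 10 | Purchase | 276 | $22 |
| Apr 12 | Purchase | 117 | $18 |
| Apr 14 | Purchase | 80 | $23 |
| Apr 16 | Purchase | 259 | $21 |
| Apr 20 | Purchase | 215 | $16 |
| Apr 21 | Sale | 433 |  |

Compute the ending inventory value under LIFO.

Apr 21, 433 sold [LIFO — newest first]: 215 @ $16 + 218 @ $21 = $8,018
Ending inventory: 87 @ $24 + 188 @ $23 + 276 @ $22 + 117 @ $18 + 80 @ $23 + 41 @ $21 = $17,291
Check: goods available $25,309 = COGS $8,018 + ending $17,291

Ending inventory = $17,291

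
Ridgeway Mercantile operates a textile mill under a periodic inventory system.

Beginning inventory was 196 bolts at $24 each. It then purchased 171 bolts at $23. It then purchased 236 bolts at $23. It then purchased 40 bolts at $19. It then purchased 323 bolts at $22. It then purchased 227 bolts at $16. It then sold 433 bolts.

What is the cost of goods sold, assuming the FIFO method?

COGS = $10,155

Sale 1 (433) [FIFO — oldest first]: 196 @ $24 + 171 @ $23 + 66 @ $23 = $10,155
Ending inventory: 170 @ $23 + 40 @ $19 + 323 @ $22 + 227 @ $16 = $15,408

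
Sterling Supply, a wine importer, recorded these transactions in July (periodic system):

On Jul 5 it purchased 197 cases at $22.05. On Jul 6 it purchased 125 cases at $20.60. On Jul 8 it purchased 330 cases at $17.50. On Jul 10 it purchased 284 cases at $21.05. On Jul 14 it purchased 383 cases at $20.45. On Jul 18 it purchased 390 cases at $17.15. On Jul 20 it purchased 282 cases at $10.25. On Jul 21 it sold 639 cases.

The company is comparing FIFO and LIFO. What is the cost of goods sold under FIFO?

FIFO COGS: 197 @ $22.05 + 125 @ $20.60 + 317 @ $17.50 = $12,466.35
LIFO COGS: 282 @ $10.25 + 357 @ $17.15 = $9,013.05

COGS = $12,466.35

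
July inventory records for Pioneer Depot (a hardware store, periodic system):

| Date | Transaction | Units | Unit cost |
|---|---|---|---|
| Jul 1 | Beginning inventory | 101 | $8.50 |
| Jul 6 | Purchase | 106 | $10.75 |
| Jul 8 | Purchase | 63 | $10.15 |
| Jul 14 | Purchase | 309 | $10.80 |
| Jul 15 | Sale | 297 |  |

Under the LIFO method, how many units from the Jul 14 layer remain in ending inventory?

Jul 15, 297 sold [LIFO — newest first]: 297 @ $10.80 = $3,207.60
Ending inventory: 101 @ $8.50 + 106 @ $10.75 + 63 @ $10.15 + 12 @ $10.80 = $2,767.05
Check: goods available $5,974.65 = COGS $3,207.60 + ending $2,767.05

12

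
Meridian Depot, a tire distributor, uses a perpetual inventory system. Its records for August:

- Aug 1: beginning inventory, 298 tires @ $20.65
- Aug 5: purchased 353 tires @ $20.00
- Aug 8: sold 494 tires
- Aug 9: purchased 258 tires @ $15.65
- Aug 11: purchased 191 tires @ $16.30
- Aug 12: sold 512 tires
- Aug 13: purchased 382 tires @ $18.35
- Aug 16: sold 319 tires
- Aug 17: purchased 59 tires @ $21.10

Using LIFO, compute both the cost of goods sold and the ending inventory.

Aug 8, 494 sold [LIFO — newest first]: 353 @ $20.00 + 141 @ $20.65 = $9,971.65
Aug 12, 512 sold [LIFO — newest first]: 191 @ $16.30 + 258 @ $15.65 + 63 @ $20.65 = $8,451.95
Aug 16, 319 sold [LIFO — newest first]: 319 @ $18.35 = $5,853.65
Total COGS = $9,971.65 + $8,451.95 + $5,853.65 = $24,277.25
Ending inventory: 94 @ $20.65 + 63 @ $18.35 + 59 @ $21.10 = $4,342.05

COGS = $24,277.25; ending inventory = $4,342.05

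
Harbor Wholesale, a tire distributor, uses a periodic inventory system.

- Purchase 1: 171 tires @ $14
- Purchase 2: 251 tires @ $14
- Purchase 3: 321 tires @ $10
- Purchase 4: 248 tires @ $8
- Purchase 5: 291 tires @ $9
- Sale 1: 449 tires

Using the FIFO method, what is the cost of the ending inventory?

Ending inventory = $7,543

Sale 1 (449) [FIFO — oldest first]: 171 @ $14 + 251 @ $14 + 27 @ $10 = $6,178
Ending inventory: 294 @ $10 + 248 @ $8 + 291 @ $9 = $7,543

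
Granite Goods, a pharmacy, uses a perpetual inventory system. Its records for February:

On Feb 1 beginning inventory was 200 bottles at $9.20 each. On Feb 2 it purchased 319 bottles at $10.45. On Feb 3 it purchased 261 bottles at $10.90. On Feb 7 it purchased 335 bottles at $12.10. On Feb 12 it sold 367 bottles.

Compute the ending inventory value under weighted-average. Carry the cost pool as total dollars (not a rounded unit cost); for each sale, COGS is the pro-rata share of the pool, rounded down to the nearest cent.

Ending inventory = $8,098.50

After Feb 1: 200 on hand, pool $1,840.00 (≈ $9.2000 each)
After Feb 2: 519 on hand, pool $5,173.55 (≈ $9.9683 each)
After Feb 3: 780 on hand, pool $8,018.45 (≈ $10.2801 each)
After Feb 7: 1115 on hand, pool $12,071.95 (≈ $10.8269 each)
Feb 12, sell 367: 367/1115 × $12,071.95 → $3,973.45
Ending inventory (cost pool remaining) = $8,098.50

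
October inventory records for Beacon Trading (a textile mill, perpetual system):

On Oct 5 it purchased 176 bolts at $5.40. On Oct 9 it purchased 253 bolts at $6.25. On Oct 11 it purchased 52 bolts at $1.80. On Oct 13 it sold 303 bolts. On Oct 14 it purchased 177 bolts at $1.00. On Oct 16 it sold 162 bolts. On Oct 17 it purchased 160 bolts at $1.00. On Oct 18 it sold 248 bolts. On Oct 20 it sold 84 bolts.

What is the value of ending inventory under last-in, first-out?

Ending inventory = $113.40

Oct 13, 303 sold [LIFO — newest first]: 52 @ $1.80 + 251 @ $6.25 = $1,662.35
Oct 16, 162 sold [LIFO — newest first]: 162 @ $1.00 = $162.00
Oct 18, 248 sold [LIFO — newest first]: 160 @ $1.00 + 15 @ $1.00 + 2 @ $6.25 + 71 @ $5.40 = $570.90
Oct 20, 84 sold [LIFO — newest first]: 84 @ $5.40 = $453.60
Total COGS = $1,662.35 + $162.00 + $570.90 + $453.60 = $2,848.85
Ending inventory: 21 @ $5.40 = $113.40
Check: goods available $2,962.25 = COGS $2,848.85 + ending $113.40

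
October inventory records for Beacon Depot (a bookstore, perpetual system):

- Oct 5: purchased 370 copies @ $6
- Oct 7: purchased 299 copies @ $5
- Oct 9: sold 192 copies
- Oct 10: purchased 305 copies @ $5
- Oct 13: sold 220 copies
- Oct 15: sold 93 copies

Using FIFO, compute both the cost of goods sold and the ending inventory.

Oct 9, 192 sold [FIFO — oldest first]: 192 @ $6 = $1,152
Oct 13, 220 sold [FIFO — oldest first]: 178 @ $6 + 42 @ $5 = $1,278
Oct 15, 93 sold [FIFO — oldest first]: 93 @ $5 = $465
Total COGS = $1,152 + $1,278 + $465 = $2,895
Ending inventory: 164 @ $5 + 305 @ $5 = $2,345

COGS = $2,895; ending inventory = $2,345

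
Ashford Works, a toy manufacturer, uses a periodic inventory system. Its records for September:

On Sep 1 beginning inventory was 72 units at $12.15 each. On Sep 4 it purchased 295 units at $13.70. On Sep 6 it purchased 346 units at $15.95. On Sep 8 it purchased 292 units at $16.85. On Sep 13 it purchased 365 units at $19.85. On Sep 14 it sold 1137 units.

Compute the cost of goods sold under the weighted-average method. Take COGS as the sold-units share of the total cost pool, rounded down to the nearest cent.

Sep 14, sell 1137: 1137/1370 × $22,600.45 → $18,756.72
Ending inventory (cost pool remaining) = $3,843.73
Check: goods available $22,600.45 = COGS $18,756.72 + ending $3,843.73

COGS = $18,756.72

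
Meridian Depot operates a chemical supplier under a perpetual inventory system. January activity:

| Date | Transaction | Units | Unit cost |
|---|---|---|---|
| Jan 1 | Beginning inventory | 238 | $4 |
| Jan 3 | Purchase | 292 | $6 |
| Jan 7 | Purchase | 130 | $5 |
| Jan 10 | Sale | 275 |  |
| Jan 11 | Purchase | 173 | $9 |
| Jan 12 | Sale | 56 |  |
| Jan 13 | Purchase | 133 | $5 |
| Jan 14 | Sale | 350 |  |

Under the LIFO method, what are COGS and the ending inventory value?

COGS = $4,342; ending inventory = $1,234

Jan 10, 275 sold [LIFO — newest first]: 130 @ $5 + 145 @ $6 = $1,520
Jan 12, 56 sold [LIFO — newest first]: 56 @ $9 = $504
Jan 14, 350 sold [LIFO — newest first]: 133 @ $5 + 117 @ $9 + 100 @ $6 = $2,318
Total COGS = $1,520 + $504 + $2,318 = $4,342
Ending inventory: 238 @ $4 + 47 @ $6 = $1,234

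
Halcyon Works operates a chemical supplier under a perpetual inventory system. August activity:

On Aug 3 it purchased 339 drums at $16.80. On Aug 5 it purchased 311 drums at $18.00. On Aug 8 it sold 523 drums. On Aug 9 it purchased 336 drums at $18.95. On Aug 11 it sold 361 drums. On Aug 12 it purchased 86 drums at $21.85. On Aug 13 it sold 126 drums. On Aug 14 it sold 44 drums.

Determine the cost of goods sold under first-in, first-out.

Aug 8, 523 sold [FIFO — oldest first]: 339 @ $16.80 + 184 @ $18.00 = $9,007.20
Aug 11, 361 sold [FIFO — oldest first]: 127 @ $18.00 + 234 @ $18.95 = $6,720.30
Aug 13, 126 sold [FIFO — oldest first]: 102 @ $18.95 + 24 @ $21.85 = $2,457.30
Aug 14, 44 sold [FIFO — oldest first]: 44 @ $21.85 = $961.40
Total COGS = $9,007.20 + $6,720.30 + $2,457.30 + $961.40 = $19,146.20
Ending inventory: 18 @ $21.85 = $393.30
Check: goods available $19,539.50 = COGS $19,146.20 + ending $393.30

COGS = $19,146.20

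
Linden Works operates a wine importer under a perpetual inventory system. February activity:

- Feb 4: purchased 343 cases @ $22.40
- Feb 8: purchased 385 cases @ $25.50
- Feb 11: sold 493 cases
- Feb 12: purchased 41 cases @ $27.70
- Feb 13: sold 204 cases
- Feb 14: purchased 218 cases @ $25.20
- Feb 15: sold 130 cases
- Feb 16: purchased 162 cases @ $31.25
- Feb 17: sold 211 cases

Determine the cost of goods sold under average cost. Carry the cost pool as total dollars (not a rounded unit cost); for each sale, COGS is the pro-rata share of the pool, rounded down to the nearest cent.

COGS = $26,065.88

After Feb 4: 343 on hand, pool $7,683.20 (≈ $22.4000 each)
After Feb 8: 728 on hand, pool $17,500.70 (≈ $24.0394 each)
Feb 11, sell 493: 493/728 × $17,500.70 → $11,851.43
After Feb 12: 276 on hand, pool $6,784.97 (≈ $24.5832 each)
Feb 13, sell 204: 204/276 × $6,784.97 → $5,014.97
After Feb 14: 290 on hand, pool $7,263.60 (≈ $25.0469 each)
Feb 15, sell 130: 130/290 × $7,263.60 → $3,256.09
After Feb 16: 322 on hand, pool $9,070.01 (≈ $28.1677 each)
Feb 17, sell 211: 211/322 × $9,070.01 → $5,943.39
Total COGS = $11,851.43 + $5,014.97 + $3,256.09 + $5,943.39 = $26,065.88
Ending inventory (cost pool remaining) = $3,126.62
Check: goods available $29,192.50 = COGS $26,065.88 + ending $3,126.62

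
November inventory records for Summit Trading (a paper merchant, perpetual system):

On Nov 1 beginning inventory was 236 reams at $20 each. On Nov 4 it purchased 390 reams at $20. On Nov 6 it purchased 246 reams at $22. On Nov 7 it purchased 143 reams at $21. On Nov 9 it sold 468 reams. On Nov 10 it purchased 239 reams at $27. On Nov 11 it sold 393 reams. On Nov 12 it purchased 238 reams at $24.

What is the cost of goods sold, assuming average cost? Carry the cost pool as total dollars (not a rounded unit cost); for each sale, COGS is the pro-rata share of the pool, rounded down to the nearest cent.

After Nov 1: 236 on hand, pool $4,720.00 (≈ $20.0000 each)
After Nov 4: 626 on hand, pool $12,520.00 (≈ $20.0000 each)
After Nov 6: 872 on hand, pool $17,932.00 (≈ $20.5642 each)
After Nov 7: 1015 on hand, pool $20,935.00 (≈ $20.6256 each)
Nov 9, sell 468: 468/1015 × $20,935.00 → $9,652.78
After Nov 10: 786 on hand, pool $17,735.22 (≈ $22.5639 each)
Nov 11, sell 393: 393/786 × $17,735.22 → $8,867.61
After Nov 12: 631 on hand, pool $14,579.61 (≈ $23.1056 each)
Total COGS = $9,652.78 + $8,867.61 = $18,520.39
Ending inventory (cost pool remaining) = $14,579.61

COGS = $18,520.39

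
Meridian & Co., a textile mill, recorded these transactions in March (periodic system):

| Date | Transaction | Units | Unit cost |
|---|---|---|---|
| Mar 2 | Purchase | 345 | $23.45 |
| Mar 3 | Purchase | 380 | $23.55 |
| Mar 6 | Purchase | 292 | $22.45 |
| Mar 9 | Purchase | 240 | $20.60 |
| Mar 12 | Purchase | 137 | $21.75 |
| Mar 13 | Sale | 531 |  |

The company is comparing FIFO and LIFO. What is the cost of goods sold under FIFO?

FIFO COGS: 345 @ $23.45 + 186 @ $23.55 = $12,470.55
LIFO COGS: 137 @ $21.75 + 240 @ $20.60 + 154 @ $22.45 = $11,381.05

COGS = $12,470.55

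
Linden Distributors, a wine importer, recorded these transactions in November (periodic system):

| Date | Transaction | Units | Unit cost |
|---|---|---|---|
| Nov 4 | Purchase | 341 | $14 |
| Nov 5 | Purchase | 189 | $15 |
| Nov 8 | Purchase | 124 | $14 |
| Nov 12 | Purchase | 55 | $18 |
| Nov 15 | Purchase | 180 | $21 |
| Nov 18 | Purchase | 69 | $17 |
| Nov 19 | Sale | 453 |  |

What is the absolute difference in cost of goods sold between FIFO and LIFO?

$1,600

FIFO COGS: 341 @ $14 + 112 @ $15 = $6,454
LIFO COGS: 69 @ $17 + 180 @ $21 + 55 @ $18 + 124 @ $14 + 25 @ $15 = $8,054
Difference = |$6,454 − $8,054| = $1,600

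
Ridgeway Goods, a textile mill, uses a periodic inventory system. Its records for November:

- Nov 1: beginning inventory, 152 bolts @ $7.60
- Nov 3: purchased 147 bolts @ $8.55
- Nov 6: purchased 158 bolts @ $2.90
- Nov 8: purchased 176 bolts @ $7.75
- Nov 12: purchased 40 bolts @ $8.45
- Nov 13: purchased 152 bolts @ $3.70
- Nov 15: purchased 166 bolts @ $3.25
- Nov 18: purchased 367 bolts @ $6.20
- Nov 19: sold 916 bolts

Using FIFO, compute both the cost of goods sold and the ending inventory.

Nov 19, 916 sold [FIFO — oldest first]: 152 @ $7.60 + 147 @ $8.55 + 158 @ $2.90 + 176 @ $7.75 + 40 @ $8.45 + 152 @ $3.70 + 91 @ $3.25 = $5,430.40
Ending inventory: 75 @ $3.25 + 367 @ $6.20 = $2,519.15
Check: goods available $7,949.55 = COGS $5,430.40 + ending $2,519.15

COGS = $5,430.40; ending inventory = $2,519.15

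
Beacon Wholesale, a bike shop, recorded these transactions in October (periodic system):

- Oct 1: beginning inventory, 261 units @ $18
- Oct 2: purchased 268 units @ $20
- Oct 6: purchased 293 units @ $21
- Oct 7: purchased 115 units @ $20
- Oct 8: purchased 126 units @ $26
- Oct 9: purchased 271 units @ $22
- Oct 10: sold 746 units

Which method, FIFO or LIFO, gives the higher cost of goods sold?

LIFO

FIFO COGS: 261 @ $18 + 268 @ $20 + 217 @ $21 = $14,615
LIFO COGS: 271 @ $22 + 126 @ $26 + 115 @ $20 + 234 @ $21 = $16,452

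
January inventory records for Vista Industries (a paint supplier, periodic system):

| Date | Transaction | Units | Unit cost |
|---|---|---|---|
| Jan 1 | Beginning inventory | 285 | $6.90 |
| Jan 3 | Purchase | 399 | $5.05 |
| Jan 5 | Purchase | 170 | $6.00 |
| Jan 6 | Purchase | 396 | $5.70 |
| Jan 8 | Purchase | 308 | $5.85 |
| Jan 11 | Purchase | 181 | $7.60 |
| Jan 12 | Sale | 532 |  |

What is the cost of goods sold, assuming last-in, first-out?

COGS = $3,422.50

Jan 12, 532 sold [LIFO — newest first]: 181 @ $7.60 + 308 @ $5.85 + 43 @ $5.70 = $3,422.50
Ending inventory: 285 @ $6.90 + 399 @ $5.05 + 170 @ $6.00 + 353 @ $5.70 = $7,013.55
Check: goods available $10,436.05 = COGS $3,422.50 + ending $7,013.55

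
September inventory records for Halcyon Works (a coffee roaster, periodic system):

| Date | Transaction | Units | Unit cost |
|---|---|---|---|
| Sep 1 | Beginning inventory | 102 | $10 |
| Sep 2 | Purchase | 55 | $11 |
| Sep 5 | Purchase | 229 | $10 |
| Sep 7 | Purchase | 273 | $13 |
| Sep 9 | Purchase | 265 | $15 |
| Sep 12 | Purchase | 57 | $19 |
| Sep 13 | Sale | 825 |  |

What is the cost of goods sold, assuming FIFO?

Sep 13, 825 sold [FIFO — oldest first]: 102 @ $10 + 55 @ $11 + 229 @ $10 + 273 @ $13 + 166 @ $15 = $9,954
Ending inventory: 99 @ $15 + 57 @ $19 = $2,568
Check: goods available $12,522 = COGS $9,954 + ending $2,568

COGS = $9,954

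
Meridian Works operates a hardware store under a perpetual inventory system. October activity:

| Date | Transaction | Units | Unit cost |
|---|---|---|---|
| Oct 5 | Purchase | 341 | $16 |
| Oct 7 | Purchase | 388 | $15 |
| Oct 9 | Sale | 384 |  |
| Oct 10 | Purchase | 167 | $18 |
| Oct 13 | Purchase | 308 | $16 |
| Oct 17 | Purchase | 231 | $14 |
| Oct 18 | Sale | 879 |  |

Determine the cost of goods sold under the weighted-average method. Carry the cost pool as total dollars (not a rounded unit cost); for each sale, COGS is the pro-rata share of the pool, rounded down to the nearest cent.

COGS = $19,742.99

After Oct 5: 341 on hand, pool $5,456.00 (≈ $16.0000 each)
After Oct 7: 729 on hand, pool $11,276.00 (≈ $15.4678 each)
Oct 9, sell 384: 384/729 × $11,276.00 → $5,939.62
After Oct 10: 512 on hand, pool $8,342.38 (≈ $16.2937 each)
After Oct 13: 820 on hand, pool $13,270.38 (≈ $16.1834 each)
After Oct 17: 1051 on hand, pool $16,504.38 (≈ $15.7035 each)
Oct 18, sell 879: 879/1051 × $16,504.38 → $13,803.37
Total COGS = $5,939.62 + $13,803.37 = $19,742.99
Ending inventory (cost pool remaining) = $2,701.01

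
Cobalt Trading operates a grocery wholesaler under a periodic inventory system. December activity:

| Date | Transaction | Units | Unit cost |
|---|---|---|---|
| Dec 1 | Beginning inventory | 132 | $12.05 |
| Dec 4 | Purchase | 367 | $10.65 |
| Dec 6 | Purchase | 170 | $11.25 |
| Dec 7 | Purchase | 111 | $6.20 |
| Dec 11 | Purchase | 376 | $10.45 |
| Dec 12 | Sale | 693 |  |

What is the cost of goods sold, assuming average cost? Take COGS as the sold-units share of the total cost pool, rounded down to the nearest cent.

COGS = $7,211.18

Dec 12, sell 693: 693/1156 × $12,029.05 → $7,211.18
Ending inventory (cost pool remaining) = $4,817.87
Check: goods available $12,029.05 = COGS $7,211.18 + ending $4,817.87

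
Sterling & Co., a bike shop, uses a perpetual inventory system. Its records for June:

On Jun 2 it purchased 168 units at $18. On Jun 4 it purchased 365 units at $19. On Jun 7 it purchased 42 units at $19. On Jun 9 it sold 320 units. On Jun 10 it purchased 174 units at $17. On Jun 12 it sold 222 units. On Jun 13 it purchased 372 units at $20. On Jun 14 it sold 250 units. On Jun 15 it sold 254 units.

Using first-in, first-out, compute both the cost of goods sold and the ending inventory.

Jun 9, 320 sold [FIFO — oldest first]: 168 @ $18 + 152 @ $19 = $5,912
Jun 12, 222 sold [FIFO — oldest first]: 213 @ $19 + 9 @ $19 = $4,218
Jun 14, 250 sold [FIFO — oldest first]: 33 @ $19 + 174 @ $17 + 43 @ $20 = $4,445
Jun 15, 254 sold [FIFO — oldest first]: 254 @ $20 = $5,080
Total COGS = $5,912 + $4,218 + $4,445 + $5,080 = $19,655
Ending inventory: 75 @ $20 = $1,500

COGS = $19,655; ending inventory = $1,500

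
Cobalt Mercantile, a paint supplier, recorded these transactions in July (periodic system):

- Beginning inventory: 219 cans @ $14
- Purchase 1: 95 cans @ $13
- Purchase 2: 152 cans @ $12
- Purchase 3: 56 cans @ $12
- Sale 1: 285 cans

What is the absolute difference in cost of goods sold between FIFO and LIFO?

FIFO COGS: 219 @ $14 + 66 @ $13 = $3,924
LIFO COGS: 56 @ $12 + 152 @ $12 + 77 @ $13 = $3,497
Difference = |$3,924 − $3,497| = $427

$427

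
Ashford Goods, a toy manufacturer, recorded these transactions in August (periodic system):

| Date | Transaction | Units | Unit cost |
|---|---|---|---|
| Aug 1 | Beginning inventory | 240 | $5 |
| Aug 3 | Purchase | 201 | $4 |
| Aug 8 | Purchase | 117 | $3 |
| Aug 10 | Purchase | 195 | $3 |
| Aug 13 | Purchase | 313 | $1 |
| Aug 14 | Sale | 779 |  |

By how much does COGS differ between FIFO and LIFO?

$1,101

FIFO COGS: 240 @ $5 + 201 @ $4 + 117 @ $3 + 195 @ $3 + 26 @ $1 = $2,966
LIFO COGS: 313 @ $1 + 195 @ $3 + 117 @ $3 + 154 @ $4 = $1,865
Difference = |$2,966 − $1,865| = $1,101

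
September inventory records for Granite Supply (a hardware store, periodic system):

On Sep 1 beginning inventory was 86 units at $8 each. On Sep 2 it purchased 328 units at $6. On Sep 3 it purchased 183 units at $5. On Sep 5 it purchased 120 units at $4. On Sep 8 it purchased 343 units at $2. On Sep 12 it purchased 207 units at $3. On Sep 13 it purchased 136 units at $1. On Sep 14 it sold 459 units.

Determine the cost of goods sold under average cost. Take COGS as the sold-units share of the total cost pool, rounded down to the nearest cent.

Sep 14, sell 459: 459/1403 × $5,494.00 → $1,797.39
Ending inventory (cost pool remaining) = $3,696.61

COGS = $1,797.39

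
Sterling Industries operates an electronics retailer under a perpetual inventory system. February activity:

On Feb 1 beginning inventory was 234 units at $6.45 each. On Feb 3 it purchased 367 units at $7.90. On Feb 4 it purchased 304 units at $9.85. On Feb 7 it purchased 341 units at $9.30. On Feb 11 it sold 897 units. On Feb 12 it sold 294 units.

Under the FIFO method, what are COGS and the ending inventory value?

COGS = $10,062.80; ending inventory = $511.50

Feb 11, 897 sold [FIFO — oldest first]: 234 @ $6.45 + 367 @ $7.90 + 296 @ $9.85 = $7,324.20
Feb 12, 294 sold [FIFO — oldest first]: 8 @ $9.85 + 286 @ $9.30 = $2,738.60
Total COGS = $7,324.20 + $2,738.60 = $10,062.80
Ending inventory: 55 @ $9.30 = $511.50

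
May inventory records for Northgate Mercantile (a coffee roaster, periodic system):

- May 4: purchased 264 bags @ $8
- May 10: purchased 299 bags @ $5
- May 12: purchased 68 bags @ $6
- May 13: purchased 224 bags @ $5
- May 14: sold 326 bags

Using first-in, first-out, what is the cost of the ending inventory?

Ending inventory = $2,713

May 14, 326 sold [FIFO — oldest first]: 264 @ $8 + 62 @ $5 = $2,422
Ending inventory: 237 @ $5 + 68 @ $6 + 224 @ $5 = $2,713
Check: goods available $5,135 = COGS $2,422 + ending $2,713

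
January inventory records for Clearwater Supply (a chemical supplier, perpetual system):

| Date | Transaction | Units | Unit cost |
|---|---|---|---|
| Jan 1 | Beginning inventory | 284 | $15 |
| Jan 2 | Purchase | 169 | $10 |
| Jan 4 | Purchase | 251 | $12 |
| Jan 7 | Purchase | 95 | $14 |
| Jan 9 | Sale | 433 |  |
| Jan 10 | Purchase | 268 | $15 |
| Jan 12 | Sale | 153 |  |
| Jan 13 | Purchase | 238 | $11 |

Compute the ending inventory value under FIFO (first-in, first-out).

Jan 9, 433 sold [FIFO — oldest first]: 284 @ $15 + 149 @ $10 = $5,750
Jan 12, 153 sold [FIFO — oldest first]: 20 @ $10 + 133 @ $12 = $1,796
Total COGS = $5,750 + $1,796 = $7,546
Ending inventory: 118 @ $12 + 95 @ $14 + 268 @ $15 + 238 @ $11 = $9,384

Ending inventory = $9,384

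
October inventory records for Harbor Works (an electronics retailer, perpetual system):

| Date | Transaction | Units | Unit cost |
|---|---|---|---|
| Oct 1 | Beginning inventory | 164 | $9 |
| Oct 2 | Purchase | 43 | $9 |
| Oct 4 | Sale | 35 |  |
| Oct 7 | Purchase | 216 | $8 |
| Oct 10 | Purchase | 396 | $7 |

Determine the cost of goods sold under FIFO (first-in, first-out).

COGS = $315

Oct 4, 35 sold [FIFO — oldest first]: 35 @ $9 = $315
Ending inventory: 129 @ $9 + 43 @ $9 + 216 @ $8 + 396 @ $7 = $6,048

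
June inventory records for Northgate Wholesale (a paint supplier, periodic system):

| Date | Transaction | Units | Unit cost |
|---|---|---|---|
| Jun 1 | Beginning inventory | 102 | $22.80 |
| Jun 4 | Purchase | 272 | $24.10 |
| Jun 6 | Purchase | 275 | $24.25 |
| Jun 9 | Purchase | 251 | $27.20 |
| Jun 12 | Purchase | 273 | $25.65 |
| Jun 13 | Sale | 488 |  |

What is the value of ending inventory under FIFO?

Jun 13, 488 sold [FIFO — oldest first]: 102 @ $22.80 + 272 @ $24.10 + 114 @ $24.25 = $11,645.30
Ending inventory: 161 @ $24.25 + 251 @ $27.20 + 273 @ $25.65 = $17,733.90

Ending inventory = $17,733.90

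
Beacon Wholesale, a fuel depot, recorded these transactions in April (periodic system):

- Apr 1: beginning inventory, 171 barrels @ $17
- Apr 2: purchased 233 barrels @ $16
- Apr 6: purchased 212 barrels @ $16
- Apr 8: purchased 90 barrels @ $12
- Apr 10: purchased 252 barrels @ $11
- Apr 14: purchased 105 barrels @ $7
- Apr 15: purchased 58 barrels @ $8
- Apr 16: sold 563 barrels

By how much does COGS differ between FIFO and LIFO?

FIFO COGS: 171 @ $17 + 233 @ $16 + 159 @ $16 = $9,179
LIFO COGS: 58 @ $8 + 105 @ $7 + 252 @ $11 + 90 @ $12 + 58 @ $16 = $5,979
Difference = |$9,179 − $5,979| = $3,200

$3,200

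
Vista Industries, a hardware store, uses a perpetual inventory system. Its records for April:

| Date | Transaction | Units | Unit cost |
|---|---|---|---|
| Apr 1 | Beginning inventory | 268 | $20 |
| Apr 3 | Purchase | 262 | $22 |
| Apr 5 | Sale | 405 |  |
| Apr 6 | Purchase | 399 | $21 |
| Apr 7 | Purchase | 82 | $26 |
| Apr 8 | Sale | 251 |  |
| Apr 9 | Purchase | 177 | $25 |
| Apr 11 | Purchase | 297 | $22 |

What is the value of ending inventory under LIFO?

Apr 5, 405 sold [LIFO — newest first]: 262 @ $22 + 143 @ $20 = $8,624
Apr 8, 251 sold [LIFO — newest first]: 82 @ $26 + 169 @ $21 = $5,681
Total COGS = $8,624 + $5,681 = $14,305
Ending inventory: 125 @ $20 + 230 @ $21 + 177 @ $25 + 297 @ $22 = $18,289
Check: goods available $32,594 = COGS $14,305 + ending $18,289

Ending inventory = $18,289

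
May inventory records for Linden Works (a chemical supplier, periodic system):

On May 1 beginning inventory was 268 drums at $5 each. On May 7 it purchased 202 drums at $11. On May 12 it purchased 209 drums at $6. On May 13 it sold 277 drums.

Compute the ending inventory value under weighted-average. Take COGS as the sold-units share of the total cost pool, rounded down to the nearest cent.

Ending inventory = $2,851.30

May 13, sell 277: 277/679 × $4,816.00 → $1,964.70
Ending inventory (cost pool remaining) = $2,851.30
Check: goods available $4,816.00 = COGS $1,964.70 + ending $2,851.30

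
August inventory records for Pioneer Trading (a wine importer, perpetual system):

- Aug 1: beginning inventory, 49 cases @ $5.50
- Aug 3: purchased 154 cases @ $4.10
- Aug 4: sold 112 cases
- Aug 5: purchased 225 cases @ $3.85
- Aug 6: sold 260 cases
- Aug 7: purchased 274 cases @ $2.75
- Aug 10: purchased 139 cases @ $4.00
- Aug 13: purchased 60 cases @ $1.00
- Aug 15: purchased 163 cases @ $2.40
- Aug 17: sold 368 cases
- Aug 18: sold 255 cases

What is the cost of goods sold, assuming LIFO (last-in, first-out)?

Aug 4, 112 sold [LIFO — newest first]: 112 @ $4.10 = $459.20
Aug 6, 260 sold [LIFO — newest first]: 225 @ $3.85 + 35 @ $4.10 = $1,009.75
Aug 17, 368 sold [LIFO — newest first]: 163 @ $2.40 + 60 @ $1.00 + 139 @ $4.00 + 6 @ $2.75 = $1,023.70
Aug 18, 255 sold [LIFO — newest first]: 255 @ $2.75 = $701.25
Total COGS = $459.20 + $1,009.75 + $1,023.70 + $701.25 = $3,193.90
Ending inventory: 49 @ $5.50 + 7 @ $4.10 + 13 @ $2.75 = $333.95

COGS = $3,193.90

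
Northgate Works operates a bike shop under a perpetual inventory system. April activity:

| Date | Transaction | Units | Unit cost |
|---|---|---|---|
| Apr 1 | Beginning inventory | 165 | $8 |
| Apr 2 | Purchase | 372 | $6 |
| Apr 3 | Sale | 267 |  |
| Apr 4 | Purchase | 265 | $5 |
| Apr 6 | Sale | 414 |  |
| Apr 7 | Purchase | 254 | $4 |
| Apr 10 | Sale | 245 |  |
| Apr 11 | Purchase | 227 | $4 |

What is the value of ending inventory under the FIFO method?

Apr 3, 267 sold [FIFO — oldest first]: 165 @ $8 + 102 @ $6 = $1,932
Apr 6, 414 sold [FIFO — oldest first]: 270 @ $6 + 144 @ $5 = $2,340
Apr 10, 245 sold [FIFO — oldest first]: 121 @ $5 + 124 @ $4 = $1,101
Total COGS = $1,932 + $2,340 + $1,101 = $5,373
Ending inventory: 130 @ $4 + 227 @ $4 = $1,428
Check: goods available $6,801 = COGS $5,373 + ending $1,428

Ending inventory = $1,428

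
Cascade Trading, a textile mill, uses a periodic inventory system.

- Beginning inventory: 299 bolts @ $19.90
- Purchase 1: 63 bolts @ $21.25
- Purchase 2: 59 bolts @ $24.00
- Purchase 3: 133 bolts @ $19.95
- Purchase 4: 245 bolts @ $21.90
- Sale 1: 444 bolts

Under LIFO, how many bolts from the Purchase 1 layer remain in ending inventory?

56

Sale 1 (444) [LIFO — newest first]: 245 @ $21.90 + 133 @ $19.95 + 59 @ $24.00 + 7 @ $21.25 = $9,583.60
Ending inventory: 299 @ $19.90 + 56 @ $21.25 = $7,140.10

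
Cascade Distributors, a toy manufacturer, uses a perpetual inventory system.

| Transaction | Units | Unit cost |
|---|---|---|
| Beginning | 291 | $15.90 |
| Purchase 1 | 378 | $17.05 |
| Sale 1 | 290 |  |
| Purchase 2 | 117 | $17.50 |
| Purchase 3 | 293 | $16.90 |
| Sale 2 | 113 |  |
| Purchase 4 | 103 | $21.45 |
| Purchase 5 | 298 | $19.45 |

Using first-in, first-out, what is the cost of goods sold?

COGS = $6,536.50

Sale 1 (290) [FIFO — oldest first]: 290 @ $15.90 = $4,611.00
Sale 2 (113) [FIFO — oldest first]: 1 @ $15.90 + 112 @ $17.05 = $1,925.50
Total COGS = $4,611.00 + $1,925.50 = $6,536.50
Ending inventory: 266 @ $17.05 + 117 @ $17.50 + 293 @ $16.90 + 103 @ $21.45 + 298 @ $19.45 = $19,539.95
Check: goods available $26,076.45 = COGS $6,536.50 + ending $19,539.95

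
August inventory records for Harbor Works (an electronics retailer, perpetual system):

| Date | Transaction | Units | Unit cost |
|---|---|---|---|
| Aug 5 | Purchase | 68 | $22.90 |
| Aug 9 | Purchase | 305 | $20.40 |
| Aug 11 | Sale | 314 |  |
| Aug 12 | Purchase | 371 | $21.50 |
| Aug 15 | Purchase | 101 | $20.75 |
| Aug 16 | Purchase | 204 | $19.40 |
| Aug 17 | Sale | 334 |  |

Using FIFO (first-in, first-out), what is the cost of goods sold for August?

Aug 11, 314 sold [FIFO — oldest first]: 68 @ $22.90 + 246 @ $20.40 = $6,575.60
Aug 17, 334 sold [FIFO — oldest first]: 59 @ $20.40 + 275 @ $21.50 = $7,116.10
Total COGS = $6,575.60 + $7,116.10 = $13,691.70
Ending inventory: 96 @ $21.50 + 101 @ $20.75 + 204 @ $19.40 = $8,117.35

COGS = $13,691.70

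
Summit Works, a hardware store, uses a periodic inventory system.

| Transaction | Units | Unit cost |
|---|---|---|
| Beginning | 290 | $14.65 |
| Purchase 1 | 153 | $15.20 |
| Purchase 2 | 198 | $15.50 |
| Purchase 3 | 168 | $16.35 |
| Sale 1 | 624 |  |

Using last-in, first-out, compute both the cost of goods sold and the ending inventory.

Sale 1 (624) [LIFO — newest first]: 168 @ $16.35 + 198 @ $15.50 + 153 @ $15.20 + 105 @ $14.65 = $9,679.65
Ending inventory: 185 @ $14.65 = $2,710.25
Check: goods available $12,389.90 = COGS $9,679.65 + ending $2,710.25

COGS = $9,679.65; ending inventory = $2,710.25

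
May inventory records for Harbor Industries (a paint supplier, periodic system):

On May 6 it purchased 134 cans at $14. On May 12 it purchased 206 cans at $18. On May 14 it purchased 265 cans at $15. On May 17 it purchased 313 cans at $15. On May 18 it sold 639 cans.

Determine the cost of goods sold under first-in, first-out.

COGS = $10,069

May 18, 639 sold [FIFO — oldest first]: 134 @ $14 + 206 @ $18 + 265 @ $15 + 34 @ $15 = $10,069
Ending inventory: 279 @ $15 = $4,185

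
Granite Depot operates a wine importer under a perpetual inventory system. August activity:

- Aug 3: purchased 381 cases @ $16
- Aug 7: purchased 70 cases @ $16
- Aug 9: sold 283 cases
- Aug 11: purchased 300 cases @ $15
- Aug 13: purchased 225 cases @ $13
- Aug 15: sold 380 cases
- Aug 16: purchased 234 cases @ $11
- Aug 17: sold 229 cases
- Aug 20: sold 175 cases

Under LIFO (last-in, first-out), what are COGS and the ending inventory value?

Aug 9, 283 sold [LIFO — newest first]: 70 @ $16 + 213 @ $16 = $4,528
Aug 15, 380 sold [LIFO — newest first]: 225 @ $13 + 155 @ $15 = $5,250
Aug 17, 229 sold [LIFO — newest first]: 229 @ $11 = $2,519
Aug 20, 175 sold [LIFO — newest first]: 5 @ $11 + 145 @ $15 + 25 @ $16 = $2,630
Total COGS = $4,528 + $5,250 + $2,519 + $2,630 = $14,927
Ending inventory: 143 @ $16 = $2,288

COGS = $14,927; ending inventory = $2,288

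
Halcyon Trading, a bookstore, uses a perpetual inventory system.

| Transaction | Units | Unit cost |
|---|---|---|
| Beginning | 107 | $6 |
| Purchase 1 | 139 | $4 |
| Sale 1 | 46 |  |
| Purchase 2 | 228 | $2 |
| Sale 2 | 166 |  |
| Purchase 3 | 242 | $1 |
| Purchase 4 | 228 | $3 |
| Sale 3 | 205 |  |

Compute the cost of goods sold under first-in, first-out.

COGS = $1,540

Sale 1 (46) [FIFO — oldest first]: 46 @ $6 = $276
Sale 2 (166) [FIFO — oldest first]: 61 @ $6 + 105 @ $4 = $786
Sale 3 (205) [FIFO — oldest first]: 34 @ $4 + 171 @ $2 = $478
Total COGS = $276 + $786 + $478 = $1,540
Ending inventory: 57 @ $2 + 242 @ $1 + 228 @ $3 = $1,040
Check: goods available $2,580 = COGS $1,540 + ending $1,040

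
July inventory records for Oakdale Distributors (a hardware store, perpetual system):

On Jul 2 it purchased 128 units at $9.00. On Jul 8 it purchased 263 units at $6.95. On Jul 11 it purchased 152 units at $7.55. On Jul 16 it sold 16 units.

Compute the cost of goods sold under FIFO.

COGS = $144.00

Jul 16, 16 sold [FIFO — oldest first]: 16 @ $9.00 = $144.00
Ending inventory: 112 @ $9.00 + 263 @ $6.95 + 152 @ $7.55 = $3,983.45
Check: goods available $4,127.45 = COGS $144.00 + ending $3,983.45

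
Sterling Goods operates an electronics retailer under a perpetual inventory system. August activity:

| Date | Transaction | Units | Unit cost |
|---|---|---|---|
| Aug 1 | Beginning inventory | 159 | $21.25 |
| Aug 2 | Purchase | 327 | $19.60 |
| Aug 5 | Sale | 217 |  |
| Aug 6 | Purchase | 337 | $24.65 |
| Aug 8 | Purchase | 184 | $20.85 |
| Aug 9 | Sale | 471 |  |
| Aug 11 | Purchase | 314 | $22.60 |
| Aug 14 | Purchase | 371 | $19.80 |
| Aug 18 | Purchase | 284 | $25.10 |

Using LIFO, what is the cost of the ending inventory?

Ending inventory = $28,337.85

Aug 5, 217 sold [LIFO — newest first]: 217 @ $19.60 = $4,253.20
Aug 9, 471 sold [LIFO — newest first]: 184 @ $20.85 + 287 @ $24.65 = $10,910.95
Total COGS = $4,253.20 + $10,910.95 = $15,164.15
Ending inventory: 159 @ $21.25 + 110 @ $19.60 + 50 @ $24.65 + 314 @ $22.60 + 371 @ $19.80 + 284 @ $25.10 = $28,337.85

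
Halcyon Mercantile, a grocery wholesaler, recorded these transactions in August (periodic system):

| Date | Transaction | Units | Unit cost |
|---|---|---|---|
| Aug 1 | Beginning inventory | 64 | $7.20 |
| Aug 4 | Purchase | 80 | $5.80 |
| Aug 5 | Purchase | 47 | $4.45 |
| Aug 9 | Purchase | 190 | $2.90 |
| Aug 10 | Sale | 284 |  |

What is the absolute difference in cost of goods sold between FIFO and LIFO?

$370.90

FIFO COGS: 64 @ $7.20 + 80 @ $5.80 + 47 @ $4.45 + 93 @ $2.90 = $1,403.65
LIFO COGS: 190 @ $2.90 + 47 @ $4.45 + 47 @ $5.80 = $1,032.75
Difference = |$1,403.65 − $1,032.75| = $370.90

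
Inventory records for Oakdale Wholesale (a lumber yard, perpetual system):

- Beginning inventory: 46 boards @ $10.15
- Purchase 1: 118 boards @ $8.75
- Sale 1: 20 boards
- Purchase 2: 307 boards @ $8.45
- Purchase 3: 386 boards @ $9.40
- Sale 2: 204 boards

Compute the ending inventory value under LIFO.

Sale 1 (20) [LIFO — newest first]: 20 @ $8.75 = $175.00
Sale 2 (204) [LIFO — newest first]: 204 @ $9.40 = $1,917.60
Total COGS = $175.00 + $1,917.60 = $2,092.60
Ending inventory: 46 @ $10.15 + 98 @ $8.75 + 307 @ $8.45 + 182 @ $9.40 = $5,629.35

Ending inventory = $5,629.35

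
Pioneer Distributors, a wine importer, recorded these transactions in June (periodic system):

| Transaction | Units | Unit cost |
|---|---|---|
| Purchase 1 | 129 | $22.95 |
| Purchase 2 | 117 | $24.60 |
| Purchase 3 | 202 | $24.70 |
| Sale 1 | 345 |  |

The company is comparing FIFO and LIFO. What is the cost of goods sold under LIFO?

COGS = $8,464.30

FIFO COGS: 129 @ $22.95 + 117 @ $24.60 + 99 @ $24.70 = $8,284.05
LIFO COGS: 202 @ $24.70 + 117 @ $24.60 + 26 @ $22.95 = $8,464.30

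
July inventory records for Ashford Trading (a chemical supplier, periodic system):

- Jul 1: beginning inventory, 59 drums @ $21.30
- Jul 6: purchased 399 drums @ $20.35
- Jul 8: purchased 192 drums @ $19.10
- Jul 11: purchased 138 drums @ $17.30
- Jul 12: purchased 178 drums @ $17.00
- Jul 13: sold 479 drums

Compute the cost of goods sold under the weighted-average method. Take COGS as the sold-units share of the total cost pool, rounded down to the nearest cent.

COGS = $9,152.04

Jul 13, sell 479: 479/966 × $18,456.95 → $9,152.04
Ending inventory (cost pool remaining) = $9,304.91
Check: goods available $18,456.95 = COGS $9,152.04 + ending $9,304.91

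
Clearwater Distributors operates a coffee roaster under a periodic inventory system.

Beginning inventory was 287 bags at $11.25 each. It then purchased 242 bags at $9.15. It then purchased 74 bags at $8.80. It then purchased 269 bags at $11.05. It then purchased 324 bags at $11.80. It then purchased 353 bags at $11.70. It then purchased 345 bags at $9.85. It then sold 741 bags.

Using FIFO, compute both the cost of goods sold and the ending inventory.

Sale 1 (741) [FIFO — oldest first]: 287 @ $11.25 + 242 @ $9.15 + 74 @ $8.80 + 138 @ $11.05 = $7,619.15
Ending inventory: 131 @ $11.05 + 324 @ $11.80 + 353 @ $11.70 + 345 @ $9.85 = $12,799.10

COGS = $7,619.15; ending inventory = $12,799.10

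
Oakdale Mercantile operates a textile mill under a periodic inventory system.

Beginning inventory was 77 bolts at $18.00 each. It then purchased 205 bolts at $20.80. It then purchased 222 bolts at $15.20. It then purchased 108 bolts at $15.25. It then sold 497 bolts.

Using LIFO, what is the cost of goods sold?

Sale 1 (497) [LIFO — newest first]: 108 @ $15.25 + 222 @ $15.20 + 167 @ $20.80 = $8,495.00
Ending inventory: 77 @ $18.00 + 38 @ $20.80 = $2,176.40

COGS = $8,495.00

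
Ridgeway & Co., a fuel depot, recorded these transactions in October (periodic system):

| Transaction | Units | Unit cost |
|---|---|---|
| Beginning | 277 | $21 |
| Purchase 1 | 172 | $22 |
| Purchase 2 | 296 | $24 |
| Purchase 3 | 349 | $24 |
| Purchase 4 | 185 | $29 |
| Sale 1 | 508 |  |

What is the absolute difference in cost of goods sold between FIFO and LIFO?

$2,100

FIFO COGS: 277 @ $21 + 172 @ $22 + 59 @ $24 = $11,017
LIFO COGS: 185 @ $29 + 323 @ $24 = $13,117
Difference = |$11,017 − $13,117| = $2,100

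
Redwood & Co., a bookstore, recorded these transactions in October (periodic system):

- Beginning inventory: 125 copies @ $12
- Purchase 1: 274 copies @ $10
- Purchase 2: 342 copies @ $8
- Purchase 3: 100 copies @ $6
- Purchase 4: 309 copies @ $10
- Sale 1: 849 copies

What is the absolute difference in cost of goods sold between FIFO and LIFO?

FIFO COGS: 125 @ $12 + 274 @ $10 + 342 @ $8 + 100 @ $6 + 8 @ $10 = $7,656
LIFO COGS: 309 @ $10 + 100 @ $6 + 342 @ $8 + 98 @ $10 = $7,406
Difference = |$7,656 − $7,406| = $250

$250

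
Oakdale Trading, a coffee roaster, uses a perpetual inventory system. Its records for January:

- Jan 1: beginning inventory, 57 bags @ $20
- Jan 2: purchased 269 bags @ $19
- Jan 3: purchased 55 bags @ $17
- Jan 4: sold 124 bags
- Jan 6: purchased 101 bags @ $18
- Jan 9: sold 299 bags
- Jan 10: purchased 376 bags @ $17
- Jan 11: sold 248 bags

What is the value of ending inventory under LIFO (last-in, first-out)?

Jan 4, 124 sold [LIFO — newest first]: 55 @ $17 + 69 @ $19 = $2,246
Jan 9, 299 sold [LIFO — newest first]: 101 @ $18 + 198 @ $19 = $5,580
Jan 11, 248 sold [LIFO — newest first]: 248 @ $17 = $4,216
Total COGS = $2,246 + $5,580 + $4,216 = $12,042
Ending inventory: 57 @ $20 + 2 @ $19 + 128 @ $17 = $3,354

Ending inventory = $3,354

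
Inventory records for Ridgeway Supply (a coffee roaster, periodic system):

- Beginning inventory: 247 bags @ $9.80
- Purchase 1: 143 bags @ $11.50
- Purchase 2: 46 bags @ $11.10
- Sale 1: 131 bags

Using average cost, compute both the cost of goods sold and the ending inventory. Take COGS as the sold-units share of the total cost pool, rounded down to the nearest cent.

Sale 1, sell 131: 131/436 × $4,575.70 → $1,374.80
Ending inventory (cost pool remaining) = $3,200.90

COGS = $1,374.80; ending inventory = $3,200.90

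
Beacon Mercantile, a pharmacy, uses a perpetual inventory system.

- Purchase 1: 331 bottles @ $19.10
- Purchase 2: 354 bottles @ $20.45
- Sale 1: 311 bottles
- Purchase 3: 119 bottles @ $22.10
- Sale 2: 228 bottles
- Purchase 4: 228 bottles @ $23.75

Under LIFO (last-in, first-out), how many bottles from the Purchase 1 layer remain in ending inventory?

Sale 1 (311) [LIFO — newest first]: 311 @ $20.45 = $6,359.95
Sale 2 (228) [LIFO — newest first]: 119 @ $22.10 + 43 @ $20.45 + 66 @ $19.10 = $4,769.85
Total COGS = $6,359.95 + $4,769.85 = $11,129.80
Ending inventory: 265 @ $19.10 + 228 @ $23.75 = $10,476.50

265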